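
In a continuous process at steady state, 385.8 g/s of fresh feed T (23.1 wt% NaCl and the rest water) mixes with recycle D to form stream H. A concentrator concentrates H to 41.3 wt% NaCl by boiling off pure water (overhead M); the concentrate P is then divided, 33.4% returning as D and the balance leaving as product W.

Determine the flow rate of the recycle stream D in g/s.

Overall NaCl balance (none leaves overhead): NaCl in fresh feed = NaCl in product, i.e. 385.8×0.231 = (1−0.334)·P·0.413.
P = 89.12/(0.413×0.666) = 324 g/s.
Recycle D = 0.334×324 = 108.22 g/s.

108.2 g/s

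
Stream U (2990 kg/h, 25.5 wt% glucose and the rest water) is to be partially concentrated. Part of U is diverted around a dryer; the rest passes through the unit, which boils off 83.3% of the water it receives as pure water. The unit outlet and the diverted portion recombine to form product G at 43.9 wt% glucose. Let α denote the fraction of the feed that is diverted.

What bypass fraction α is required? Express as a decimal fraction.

All 2990×0.255 = 762.45 kg/h of glucose reaches G, so G = 762.45/0.439 = 1736.8 kg/h and vapour = 1253.2 kg/h.
The evaporator receives (1−α)·2990 of feed at 0.745 water and removes 0.833 of that water:
0.833×0.745×(1−α)×2990 = 1253.2
(1−α) = 1253.2/1855.5 = 0.6754;  α = 0.3246.

0.325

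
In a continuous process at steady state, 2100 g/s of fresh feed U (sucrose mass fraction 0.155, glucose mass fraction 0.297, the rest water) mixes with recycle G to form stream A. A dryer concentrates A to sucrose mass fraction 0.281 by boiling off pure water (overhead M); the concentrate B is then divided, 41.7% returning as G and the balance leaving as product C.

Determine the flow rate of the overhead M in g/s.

941.6 g/s

Overall sucrose balance (none leaves overhead): sucrose in fresh feed = sucrose in product, i.e. 2100×0.155 = (1−0.417)·B·0.281.
B = 325.5/(0.281×0.583) = 1986.9 g/s.
Recycle G = 0.417×1986.9 = 828.54 g/s.
Combined feed A = 2100 + 828.54 = 2928.5 g/s.
Overhead M = A − B = 2928.5 − 1986.9 = 941.64 g/s.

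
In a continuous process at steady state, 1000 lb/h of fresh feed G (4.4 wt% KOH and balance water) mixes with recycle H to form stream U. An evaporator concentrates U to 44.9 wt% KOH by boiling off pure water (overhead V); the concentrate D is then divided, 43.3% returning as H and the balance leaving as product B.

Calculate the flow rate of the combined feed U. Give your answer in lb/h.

1075 lb/h

Overall KOH balance (none leaves overhead): KOH in fresh feed = KOH in product, i.e. 1000×0.044 = (1−0.433)·D·0.449.
D = 44/(0.449×0.567) = 172.83 lb/h.
Recycle H = 0.433×172.83 = 74.836 lb/h.
Combined feed U = 1000 + 74.836 = 1074.8 lb/h.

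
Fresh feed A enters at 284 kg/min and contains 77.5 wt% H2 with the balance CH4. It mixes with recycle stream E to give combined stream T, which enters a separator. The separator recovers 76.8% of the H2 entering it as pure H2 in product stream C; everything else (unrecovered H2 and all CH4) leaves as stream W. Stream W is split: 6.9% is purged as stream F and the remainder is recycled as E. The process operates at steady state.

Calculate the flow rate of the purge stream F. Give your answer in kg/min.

CH4 enters only via A and leaves only via the purge: 284×0.225 = 0.069×(CH4 in W), and the separator passes all CH4, so CH4 in T = CH4 in W = 926.09 kg/min.
H2 in T: m_A = 284×0.775 + (1−0.069)·(1−0.768)·m_A, so m_A = 220.1/0.7840 = 280.74 kg/min.
W = (1−0.768)×280.74 + 926.09 = 991.22 kg/min.
Purge F = 0.069×991.22 = 68.394 kg/min.

68.39 kg/min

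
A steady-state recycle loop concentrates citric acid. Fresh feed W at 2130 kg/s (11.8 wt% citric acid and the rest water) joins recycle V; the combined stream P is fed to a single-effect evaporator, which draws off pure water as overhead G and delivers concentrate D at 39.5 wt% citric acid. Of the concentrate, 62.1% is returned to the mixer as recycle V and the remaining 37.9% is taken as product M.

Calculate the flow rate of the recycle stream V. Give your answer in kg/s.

Overall citric acid balance (none leaves overhead): citric acid in fresh feed = citric acid in product, i.e. 2130×0.118 = (1−0.621)·D·0.395.
D = 251.34/(0.395×0.379) = 1678.9 kg/s.
Recycle V = 0.621×1678.9 = 1042.6 kg/s.

1043 kg/s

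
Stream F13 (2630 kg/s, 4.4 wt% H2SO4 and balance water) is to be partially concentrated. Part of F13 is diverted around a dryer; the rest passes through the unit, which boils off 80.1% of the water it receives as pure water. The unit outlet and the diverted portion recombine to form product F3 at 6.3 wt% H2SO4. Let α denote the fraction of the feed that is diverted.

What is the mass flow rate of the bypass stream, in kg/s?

1594 kg/s

All 2630×0.044 = 115.72 kg/s of H2SO4 reaches F3, so F3 = 115.72/0.063 = 1836.8 kg/s and vapour = 793.17 kg/s.
The evaporator receives (1−α)·2630 of feed at 0.956 water and removes 0.801 of that water:
0.801×0.956×(1−α)×2630 = 793.17
(1−α) = 793.17/2013.9 = 0.3938;  α = 0.6062.
Bypass flow = 0.6062×2630 = 1594.2 kg/s.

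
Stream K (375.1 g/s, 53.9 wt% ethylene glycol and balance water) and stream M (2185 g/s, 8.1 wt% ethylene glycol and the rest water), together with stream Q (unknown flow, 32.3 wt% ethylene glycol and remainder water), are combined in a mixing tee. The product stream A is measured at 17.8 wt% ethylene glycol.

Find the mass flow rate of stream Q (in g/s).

Let Q be the unknown flow. Total out = 2560.1 + Q.
ethylene glycol balance: 379.16 + 0.323·Q = 0.178·(2560.1 + Q)
(0.323 − 0.178)·Q = 0.178×2560.1 − 379.16 = 76.534
Q = 76.534 / 0.145 = 527.82 g/s

527.8 g/s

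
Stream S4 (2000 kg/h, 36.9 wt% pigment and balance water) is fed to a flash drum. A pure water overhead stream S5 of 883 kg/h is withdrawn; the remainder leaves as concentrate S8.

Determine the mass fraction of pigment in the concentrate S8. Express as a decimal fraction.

0.6607

pigment is not removed: 2000×0.369 = 738 kg/h of pigment enters S8.
Concentrate = 2000 − 883 = 1117 kg/h.
Mass fraction = 738/1117 = 0.6607.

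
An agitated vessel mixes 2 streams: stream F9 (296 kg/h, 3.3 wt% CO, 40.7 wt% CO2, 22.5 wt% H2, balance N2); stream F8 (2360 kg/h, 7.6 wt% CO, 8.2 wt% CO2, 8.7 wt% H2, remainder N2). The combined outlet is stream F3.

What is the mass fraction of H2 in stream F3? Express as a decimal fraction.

Total flow out = 296 + 2360 = 2656 kg/h.
H2 in = 296×0.225 + 2360×0.087 = 271.92 kg/h.
H2 mass fraction in F3 = 271.92/2656 = 0.1024.

0.1024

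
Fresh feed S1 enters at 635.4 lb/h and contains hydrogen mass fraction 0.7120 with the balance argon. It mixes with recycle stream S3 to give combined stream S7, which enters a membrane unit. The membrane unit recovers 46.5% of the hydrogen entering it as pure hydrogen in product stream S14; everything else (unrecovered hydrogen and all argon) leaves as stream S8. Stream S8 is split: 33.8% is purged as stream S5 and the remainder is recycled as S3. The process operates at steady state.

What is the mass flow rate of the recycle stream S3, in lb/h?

606.5 lb/h

argon enters only via S1 and leaves only via the purge: 635.4×0.288 = 0.338×(argon in S8), and the membrane unit passes all argon, so argon in S7 = argon in S8 = 541.41 lb/h.
hydrogen in S7: m_A = 635.4×0.712 + (1−0.338)·(1−0.465)·m_A, so m_A = 452.4/0.6458 = 700.5 lb/h.
S8 = (1−0.465)×700.5 + 541.41 = 916.17 lb/h.
Recycle S3 = (1−0.338)×916.17 = 606.51 lb/h.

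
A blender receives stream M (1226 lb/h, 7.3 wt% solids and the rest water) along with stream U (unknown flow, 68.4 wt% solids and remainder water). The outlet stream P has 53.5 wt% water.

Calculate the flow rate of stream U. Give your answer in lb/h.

Let U be the unknown flow. Total out = 1226 + U.
water balance: 1136.5 + 0.316·U = 0.535·(1226 + U)
(0.316 − 0.535)·U = 0.535×1226 − 1136.5 = -480.59
U = -480.59 / -0.219 = 2194.5 lb/h

2194 lb/h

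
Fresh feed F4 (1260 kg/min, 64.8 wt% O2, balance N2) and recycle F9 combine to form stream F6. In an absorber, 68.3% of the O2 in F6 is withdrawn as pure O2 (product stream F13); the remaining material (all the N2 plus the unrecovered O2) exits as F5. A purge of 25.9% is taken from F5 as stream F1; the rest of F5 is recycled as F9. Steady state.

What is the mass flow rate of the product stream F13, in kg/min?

728.9 kg/min

O2 in F6: m_A = 1260×0.648 + (1−0.259)·(1−0.683)·m_A, so m_A = 816.48/0.7651 = 1067.2 kg/min.
Product F13 = 0.683×1067.2 = 728.86 kg/min.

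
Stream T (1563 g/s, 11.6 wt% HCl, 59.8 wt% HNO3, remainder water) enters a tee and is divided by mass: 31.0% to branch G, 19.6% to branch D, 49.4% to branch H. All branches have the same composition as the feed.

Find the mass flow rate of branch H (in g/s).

Branch H flow = 0.494×1563 = 772.12 g/s.

772.1 g/s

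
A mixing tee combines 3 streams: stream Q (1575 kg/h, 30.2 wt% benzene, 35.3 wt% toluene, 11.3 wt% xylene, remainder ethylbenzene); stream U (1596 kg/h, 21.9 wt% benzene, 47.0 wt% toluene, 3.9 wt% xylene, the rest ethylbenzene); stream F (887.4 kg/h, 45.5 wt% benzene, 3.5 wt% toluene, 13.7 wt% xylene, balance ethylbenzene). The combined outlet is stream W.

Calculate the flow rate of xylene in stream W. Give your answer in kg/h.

xylene out = xylene in = 1575×0.113 + 1596×0.039 + 887.4×0.137 = 361.79 kg/h.

361.8 kg/h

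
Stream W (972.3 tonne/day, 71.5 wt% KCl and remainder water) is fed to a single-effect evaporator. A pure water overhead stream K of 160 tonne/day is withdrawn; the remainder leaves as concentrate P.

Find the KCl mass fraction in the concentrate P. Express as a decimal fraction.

0.856

KCl is not removed: 972.3×0.715 = 695.19 tonne/day of KCl enters P.
Concentrate = 972.3 − 160 = 812.3 tonne/day.
Mass fraction = 695.19/812.3 = 0.856.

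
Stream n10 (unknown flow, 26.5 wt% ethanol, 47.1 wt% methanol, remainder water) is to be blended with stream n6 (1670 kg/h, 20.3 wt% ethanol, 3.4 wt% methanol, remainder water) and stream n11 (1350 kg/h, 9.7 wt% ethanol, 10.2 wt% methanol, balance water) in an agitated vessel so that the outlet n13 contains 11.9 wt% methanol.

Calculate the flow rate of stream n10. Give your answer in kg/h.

Let n10 be the unknown flow. Total out = 3020 + n10.
methanol balance: 194.48 + 0.471·n10 = 0.119·(3020 + n10)
(0.471 − 0.119)·n10 = 0.119×3020 − 194.48 = 164.9
n10 = 164.9 / 0.352 = 468.47 kg/h

468.5 kg/h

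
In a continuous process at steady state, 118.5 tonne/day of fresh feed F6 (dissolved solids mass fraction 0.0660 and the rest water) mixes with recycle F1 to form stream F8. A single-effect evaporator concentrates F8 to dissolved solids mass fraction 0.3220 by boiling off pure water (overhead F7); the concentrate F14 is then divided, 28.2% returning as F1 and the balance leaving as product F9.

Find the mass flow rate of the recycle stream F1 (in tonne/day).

9.54 tonne/day

Overall dissolved solids balance (none leaves overhead): dissolved solids in fresh feed = dissolved solids in product, i.e. 118.5×0.066 = (1−0.282)·F14·0.322.
F14 = 7.821/(0.322×0.718) = 33.828 tonne/day.
Recycle F1 = 0.282×33.828 = 9.5396 tonne/day.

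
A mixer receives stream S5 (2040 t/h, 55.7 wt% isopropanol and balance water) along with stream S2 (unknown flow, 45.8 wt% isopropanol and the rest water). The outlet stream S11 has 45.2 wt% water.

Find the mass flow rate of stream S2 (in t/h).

204 t/h

Let S2 be the unknown flow. Total out = 2040 + S2.
water balance: 903.72 + 0.542·S2 = 0.452·(2040 + S2)
(0.542 − 0.452)·S2 = 0.452×2040 − 903.72 = 18.36
S2 = 18.36 / 0.090 = 204 t/h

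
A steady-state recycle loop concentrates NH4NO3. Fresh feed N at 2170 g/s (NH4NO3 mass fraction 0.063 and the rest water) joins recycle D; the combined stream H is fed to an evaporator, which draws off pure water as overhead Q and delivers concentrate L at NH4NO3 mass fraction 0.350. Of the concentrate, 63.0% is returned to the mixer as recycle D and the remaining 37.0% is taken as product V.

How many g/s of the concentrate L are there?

Overall NH4NO3 balance (none leaves overhead): NH4NO3 in fresh feed = NH4NO3 in product, i.e. 2170×0.063 = (1−0.630)·L·0.350.
L = 136.71/(0.350×0.370) = 1055.7 g/s.

1056 g/s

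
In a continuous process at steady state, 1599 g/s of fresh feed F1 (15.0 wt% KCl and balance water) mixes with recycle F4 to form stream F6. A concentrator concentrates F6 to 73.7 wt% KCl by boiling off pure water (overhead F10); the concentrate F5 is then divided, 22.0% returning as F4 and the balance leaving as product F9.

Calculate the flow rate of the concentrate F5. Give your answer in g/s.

417.2 g/s

Overall KCl balance (none leaves overhead): KCl in fresh feed = KCl in product, i.e. 1599×0.150 = (1−0.220)·F5·0.737.
F5 = 239.85/(0.737×0.780) = 417.23 g/s.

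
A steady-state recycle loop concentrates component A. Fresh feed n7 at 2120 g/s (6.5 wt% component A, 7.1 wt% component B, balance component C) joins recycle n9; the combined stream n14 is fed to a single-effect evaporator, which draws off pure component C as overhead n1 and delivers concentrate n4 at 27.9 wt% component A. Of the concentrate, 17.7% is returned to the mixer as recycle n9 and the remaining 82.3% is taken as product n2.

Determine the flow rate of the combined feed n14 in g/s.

2226 g/s

Overall component A balance (none leaves overhead): component A in fresh feed = component A in product, i.e. 2120×0.065 = (1−0.177)·n4·0.279.
n4 = 137.8/(0.279×0.823) = 600.13 g/s.
Recycle n9 = 0.177×600.13 = 106.22 g/s.
Combined feed n14 = 2120 + 106.22 = 2226.2 g/s.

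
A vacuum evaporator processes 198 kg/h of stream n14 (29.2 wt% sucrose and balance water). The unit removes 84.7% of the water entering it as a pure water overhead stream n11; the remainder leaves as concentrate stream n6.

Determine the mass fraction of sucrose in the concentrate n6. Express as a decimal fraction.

sucrose is not removed: 198×0.292 = 57.816 kg/h of sucrose enters n6.
water entering = 198×0.708 = 140.18 kg/h; overhead removed = 0.847×140.18 = 118.74 kg/h.
Concentrate = 198 − 118.74 = 79.264 kg/h.
Mass fraction = 57.816/79.264 = 0.7294.

0.7294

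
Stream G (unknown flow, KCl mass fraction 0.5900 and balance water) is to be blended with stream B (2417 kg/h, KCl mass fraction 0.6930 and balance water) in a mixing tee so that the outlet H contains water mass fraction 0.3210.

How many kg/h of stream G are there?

380.2 kg/h

Let G be the unknown flow. Total out = 2417 + G.
water balance: 742.02 + 0.410·G = 0.321·(2417 + G)
(0.410 − 0.321)·G = 0.321×2417 − 742.02 = 33.838
G = 33.838 / 0.089 = 380.2 kg/h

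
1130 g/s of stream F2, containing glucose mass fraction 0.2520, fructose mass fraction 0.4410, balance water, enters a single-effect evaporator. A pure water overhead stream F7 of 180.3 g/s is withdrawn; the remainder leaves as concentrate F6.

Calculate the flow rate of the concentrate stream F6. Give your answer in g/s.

Concentrate = 1130 − 180.3 = 949.7 g/s.

949.7 g/s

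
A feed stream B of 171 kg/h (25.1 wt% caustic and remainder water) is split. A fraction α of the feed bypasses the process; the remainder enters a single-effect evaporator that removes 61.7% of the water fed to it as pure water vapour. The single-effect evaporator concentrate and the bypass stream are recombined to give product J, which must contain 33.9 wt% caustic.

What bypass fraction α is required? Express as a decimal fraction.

All 171×0.251 = 42.921 kg/h of caustic reaches J, so J = 42.921/0.339 = 126.61 kg/h and vapour = 44.389 kg/h.
The evaporator receives (1−α)·171 of feed at 0.749 water and removes 0.617 of that water:
0.617×0.749×(1−α)×171 = 44.389
(1−α) = 44.389/79.025 = 0.5617;  α = 0.4383.

0.438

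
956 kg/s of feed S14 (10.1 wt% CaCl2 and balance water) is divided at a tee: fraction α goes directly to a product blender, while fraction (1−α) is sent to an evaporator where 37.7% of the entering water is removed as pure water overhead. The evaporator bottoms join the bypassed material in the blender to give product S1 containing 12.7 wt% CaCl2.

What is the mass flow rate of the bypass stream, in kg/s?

378.5 kg/s

All 956×0.101 = 96.556 kg/s of CaCl2 reaches S1, so S1 = 96.556/0.127 = 760.28 kg/s and vapour = 195.72 kg/s.
The evaporator receives (1−α)·956 of feed at 0.899 water and removes 0.377 of that water:
0.377×0.899×(1−α)×956 = 195.72
(1−α) = 195.72/324.01 = 0.6040;  α = 0.3960.
Bypass flow = 0.3960×956 = 378.53 kg/s.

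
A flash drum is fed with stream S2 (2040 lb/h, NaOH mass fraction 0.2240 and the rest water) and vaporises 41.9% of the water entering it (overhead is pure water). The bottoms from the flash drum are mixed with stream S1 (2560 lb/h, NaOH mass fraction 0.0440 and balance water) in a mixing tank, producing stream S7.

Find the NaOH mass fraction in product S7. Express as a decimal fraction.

Vapour removed = 0.419×0.776×2040 = 663.29 lb/h; concentrate = 1376.7 lb/h.
NaOH reaching the mixer = 456.96 (from concentrate) + 2560×0.044 = 569.6 lb/h.
Product flow = 1376.7 + 2560 = 3936.7 lb/h; NaOH fraction = 0.1447.

0.1447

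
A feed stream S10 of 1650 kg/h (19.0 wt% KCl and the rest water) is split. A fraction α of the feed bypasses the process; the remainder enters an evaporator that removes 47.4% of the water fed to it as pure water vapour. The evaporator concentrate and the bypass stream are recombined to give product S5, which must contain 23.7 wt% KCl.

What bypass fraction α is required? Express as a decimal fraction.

0.483

All 1650×0.190 = 313.5 kg/h of KCl reaches S5, so S5 = 313.5/0.237 = 1322.8 kg/h and vapour = 327.22 kg/h.
The evaporator receives (1−α)·1650 of feed at 0.810 water and removes 0.474 of that water:
0.474×0.810×(1−α)×1650 = 327.22
(1−α) = 327.22/633.5 = 0.5165;  α = 0.4835.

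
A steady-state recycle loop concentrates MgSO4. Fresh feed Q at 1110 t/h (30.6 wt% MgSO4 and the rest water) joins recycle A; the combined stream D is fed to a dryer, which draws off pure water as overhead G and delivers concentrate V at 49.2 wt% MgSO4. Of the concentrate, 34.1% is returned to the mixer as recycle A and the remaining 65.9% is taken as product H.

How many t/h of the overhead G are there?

Overall MgSO4 balance (none leaves overhead): MgSO4 in fresh feed = MgSO4 in product, i.e. 1110×0.306 = (1−0.341)·V·0.492.
V = 339.66/(0.492×0.659) = 1047.6 t/h.
Recycle A = 0.341×1047.6 = 357.23 t/h.
Combined feed D = 1110 + 357.23 = 1467.2 t/h.
Overhead G = D − V = 1467.2 − 1047.6 = 419.63 t/h.

419.6 t/h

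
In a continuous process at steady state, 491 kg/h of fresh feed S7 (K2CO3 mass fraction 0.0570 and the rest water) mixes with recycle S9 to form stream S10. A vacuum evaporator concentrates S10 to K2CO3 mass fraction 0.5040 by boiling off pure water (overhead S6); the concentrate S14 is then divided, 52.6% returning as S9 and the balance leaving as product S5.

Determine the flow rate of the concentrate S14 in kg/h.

Overall K2CO3 balance (none leaves overhead): K2CO3 in fresh feed = K2CO3 in product, i.e. 491×0.057 = (1−0.526)·S14·0.504.
S14 = 27.987/(0.504×0.474) = 117.15 kg/h.

117.2 kg/h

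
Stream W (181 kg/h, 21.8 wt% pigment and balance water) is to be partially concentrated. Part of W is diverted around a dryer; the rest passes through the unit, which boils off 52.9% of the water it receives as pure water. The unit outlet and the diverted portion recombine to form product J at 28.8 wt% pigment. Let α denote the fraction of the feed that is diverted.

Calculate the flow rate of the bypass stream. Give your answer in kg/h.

74.65 kg/h

All 181×0.218 = 39.458 kg/h of pigment reaches J, so J = 39.458/0.288 = 137.01 kg/h and vapour = 43.993 kg/h.
The evaporator receives (1−α)·181 of feed at 0.782 water and removes 0.529 of that water:
0.529×0.782×(1−α)×181 = 43.993
(1−α) = 43.993/74.876 = 0.5875;  α = 0.4125.
Bypass flow = 0.4125×181 = 74.654 kg/h.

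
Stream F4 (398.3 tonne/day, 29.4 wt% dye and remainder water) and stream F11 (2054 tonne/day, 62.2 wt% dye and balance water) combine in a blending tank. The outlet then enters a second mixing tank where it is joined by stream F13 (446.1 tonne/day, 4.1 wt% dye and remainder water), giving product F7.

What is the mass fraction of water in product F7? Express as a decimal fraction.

Overall, product flow = 2898.4 tonne/day.
water in = 398.3×0.706 + 2054×0.378 + 446.1×0.959 = 1485.4 tonne/day.
water fraction in F7 = 0.512.

0.512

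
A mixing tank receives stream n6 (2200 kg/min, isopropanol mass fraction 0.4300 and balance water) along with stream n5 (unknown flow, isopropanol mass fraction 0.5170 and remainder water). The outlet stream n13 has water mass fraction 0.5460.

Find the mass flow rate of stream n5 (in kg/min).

838.1 kg/min

Let n5 be the unknown flow. Total out = 2200 + n5.
water balance: 1254 + 0.483·n5 = 0.546·(2200 + n5)
(0.483 − 0.546)·n5 = 0.546×2200 − 1254 = -52.8
n5 = -52.8 / -0.063 = 838.1 kg/min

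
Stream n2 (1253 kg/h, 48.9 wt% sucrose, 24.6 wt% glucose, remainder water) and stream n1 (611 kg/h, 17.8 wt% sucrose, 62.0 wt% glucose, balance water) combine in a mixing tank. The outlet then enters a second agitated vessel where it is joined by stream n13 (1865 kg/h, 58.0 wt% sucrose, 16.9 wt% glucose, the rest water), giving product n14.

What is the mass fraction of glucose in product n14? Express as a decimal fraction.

Overall, product flow = 3729 kg/h.
glucose in = 1253×0.246 + 611×0.620 + 1865×0.169 = 1002.2 kg/h.
glucose fraction in n14 = 0.269.

0.269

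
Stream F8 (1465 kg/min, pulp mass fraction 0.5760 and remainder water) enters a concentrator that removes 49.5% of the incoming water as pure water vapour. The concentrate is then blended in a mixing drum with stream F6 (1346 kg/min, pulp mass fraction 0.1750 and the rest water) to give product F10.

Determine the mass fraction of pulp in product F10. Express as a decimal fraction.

0.4311

Vapour removed = 0.495×0.424×1465 = 307.47 kg/min; concentrate = 1157.5 kg/min.
pulp reaching the mixer = 843.84 (from concentrate) + 1346×0.175 = 1079.4 kg/min.
Product flow = 1157.5 + 1346 = 2503.5 kg/min; pulp fraction = 0.4311.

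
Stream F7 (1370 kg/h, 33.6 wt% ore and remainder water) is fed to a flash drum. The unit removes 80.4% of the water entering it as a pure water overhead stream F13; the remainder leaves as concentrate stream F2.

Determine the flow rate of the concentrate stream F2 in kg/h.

water entering = 1370×0.664 = 909.68 kg/h; overhead removed = 0.804×909.68 = 731.38 kg/h.
Concentrate = 1370 − 731.38 = 638.62 kg/h.

638.6 kg/h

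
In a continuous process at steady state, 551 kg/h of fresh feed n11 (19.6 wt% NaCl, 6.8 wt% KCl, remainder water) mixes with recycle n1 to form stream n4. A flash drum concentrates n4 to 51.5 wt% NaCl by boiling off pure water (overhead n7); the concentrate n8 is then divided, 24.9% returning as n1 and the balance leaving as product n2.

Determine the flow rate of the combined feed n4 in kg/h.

620.5 kg/h

Overall NaCl balance (none leaves overhead): NaCl in fresh feed = NaCl in product, i.e. 551×0.196 = (1−0.249)·n8·0.515.
n8 = 108/(0.515×0.751) = 279.23 kg/h.
Recycle n1 = 0.249×279.23 = 69.528 kg/h.
Combined feed n4 = 551 + 69.528 = 620.53 kg/h.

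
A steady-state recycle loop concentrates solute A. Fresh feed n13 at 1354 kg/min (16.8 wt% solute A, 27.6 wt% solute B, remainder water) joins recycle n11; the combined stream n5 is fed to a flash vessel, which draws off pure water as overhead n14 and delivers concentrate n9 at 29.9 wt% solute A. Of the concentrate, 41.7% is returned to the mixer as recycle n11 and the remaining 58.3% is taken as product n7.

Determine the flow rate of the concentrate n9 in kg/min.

Overall solute A balance (none leaves overhead): solute A in fresh feed = solute A in product, i.e. 1354×0.168 = (1−0.417)·n9·0.299.
n9 = 227.47/(0.299×0.583) = 1304.9 kg/min.

1305 kg/min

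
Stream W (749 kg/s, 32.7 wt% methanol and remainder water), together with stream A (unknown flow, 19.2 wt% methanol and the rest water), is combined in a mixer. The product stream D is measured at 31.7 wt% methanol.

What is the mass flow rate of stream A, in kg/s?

59.92 kg/s

Let A be the unknown flow. Total out = 749 + A.
methanol balance: 244.92 + 0.192·A = 0.317·(749 + A)
(0.192 − 0.317)·A = 0.317×749 − 244.92 = -7.49
A = -7.49 / -0.125 = 59.92 kg/s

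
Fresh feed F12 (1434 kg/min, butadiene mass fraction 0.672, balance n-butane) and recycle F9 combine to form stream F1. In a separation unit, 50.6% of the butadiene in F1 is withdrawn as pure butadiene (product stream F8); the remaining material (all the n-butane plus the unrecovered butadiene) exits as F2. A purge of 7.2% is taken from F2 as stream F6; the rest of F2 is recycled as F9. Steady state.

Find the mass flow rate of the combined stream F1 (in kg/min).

8312 kg/min

n-butane enters only via F12 and leaves only via the purge: 1434×0.328 = 0.072×(n-butane in F2), and the separation unit passes all n-butane, so n-butane in F1 = n-butane in F2 = 6532.7 kg/min.
butadiene in F1: m_A = 1434×0.672 + (1−0.072)·(1−0.506)·m_A, so m_A = 963.65/0.5416 = 1779.4 kg/min.
F1 = 1779.4 + 6532.7 = 8312 kg/min.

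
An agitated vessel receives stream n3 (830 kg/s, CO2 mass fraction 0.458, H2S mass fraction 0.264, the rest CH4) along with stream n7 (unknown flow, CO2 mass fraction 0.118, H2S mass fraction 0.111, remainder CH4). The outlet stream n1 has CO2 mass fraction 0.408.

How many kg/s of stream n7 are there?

Let n7 be the unknown flow. Total out = 830 + n7.
CO2 balance: 380.14 + 0.118·n7 = 0.408·(830 + n7)
(0.118 − 0.408)·n7 = 0.408×830 − 380.14 = -41.5
n7 = -41.5 / -0.290 = 143.1 kg/s

143.1 kg/s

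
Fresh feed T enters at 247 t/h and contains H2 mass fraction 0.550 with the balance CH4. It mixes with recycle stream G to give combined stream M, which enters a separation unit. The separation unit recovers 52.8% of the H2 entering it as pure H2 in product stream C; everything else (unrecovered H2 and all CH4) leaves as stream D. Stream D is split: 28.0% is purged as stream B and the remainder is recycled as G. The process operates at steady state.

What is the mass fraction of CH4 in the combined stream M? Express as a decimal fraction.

CH4 enters only via T and leaves only via the purge: 247×0.450 = 0.280×(CH4 in D), and the separation unit passes all CH4, so CH4 in M = CH4 in D = 396.96 t/h.
H2 in M: m_A = 247×0.550 + (1−0.280)·(1−0.528)·m_A, so m_A = 135.85/0.6602 = 205.78 t/h.
M = 205.78 + 396.96 = 602.75 t/h.
CH4 fraction in M = 396.96/602.75 = 0.659.

0.659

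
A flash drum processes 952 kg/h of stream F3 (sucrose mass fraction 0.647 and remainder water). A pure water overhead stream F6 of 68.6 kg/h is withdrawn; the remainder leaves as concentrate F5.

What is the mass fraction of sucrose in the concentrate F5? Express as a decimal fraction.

0.697

sucrose is not removed: 952×0.647 = 615.94 kg/h of sucrose enters F5.
Concentrate = 952 − 68.6 = 883.4 kg/h.
Mass fraction = 615.94/883.4 = 0.697.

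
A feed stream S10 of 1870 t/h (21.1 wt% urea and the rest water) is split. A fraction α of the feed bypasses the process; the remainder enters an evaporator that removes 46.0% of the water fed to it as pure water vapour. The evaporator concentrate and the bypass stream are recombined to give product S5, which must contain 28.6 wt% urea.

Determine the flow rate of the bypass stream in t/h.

518.9 t/h

All 1870×0.211 = 394.57 t/h of urea reaches S5, so S5 = 394.57/0.286 = 1379.6 t/h and vapour = 490.38 t/h.
The evaporator receives (1−α)·1870 of feed at 0.789 water and removes 0.460 of that water:
0.460×0.789×(1−α)×1870 = 490.38
(1−α) = 490.38/678.7 = 0.7225;  α = 0.2775.
Bypass flow = 0.2775×1870 = 518.85 t/h.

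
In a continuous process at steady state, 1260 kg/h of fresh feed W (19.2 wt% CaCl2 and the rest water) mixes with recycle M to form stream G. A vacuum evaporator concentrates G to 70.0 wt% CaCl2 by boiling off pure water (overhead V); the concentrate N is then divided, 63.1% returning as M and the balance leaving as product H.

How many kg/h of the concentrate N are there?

Overall CaCl2 balance (none leaves overhead): CaCl2 in fresh feed = CaCl2 in product, i.e. 1260×0.192 = (1−0.631)·N·0.700.
N = 241.92/(0.700×0.369) = 936.59 kg/h.

936.6 kg/h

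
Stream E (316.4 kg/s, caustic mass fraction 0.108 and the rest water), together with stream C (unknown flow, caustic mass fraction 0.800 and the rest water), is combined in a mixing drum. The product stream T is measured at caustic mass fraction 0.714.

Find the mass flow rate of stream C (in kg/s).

Let C be the unknown flow. Total out = 316.4 + C.
caustic balance: 34.171 + 0.800·C = 0.714·(316.4 + C)
(0.800 − 0.714)·C = 0.714×316.4 − 34.171 = 191.74
C = 191.74 / 0.086 = 2229.5 kg/s

2230 kg/s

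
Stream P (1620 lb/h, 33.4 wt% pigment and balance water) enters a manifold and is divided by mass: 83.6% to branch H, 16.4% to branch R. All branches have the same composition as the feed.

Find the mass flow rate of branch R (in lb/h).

Branch R flow = 0.164×1620 = 265.68 lb/h.

265.7 lb/h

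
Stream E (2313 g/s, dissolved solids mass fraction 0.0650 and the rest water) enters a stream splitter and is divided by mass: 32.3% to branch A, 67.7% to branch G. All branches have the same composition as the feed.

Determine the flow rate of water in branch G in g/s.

1464 g/s

Branch G total = 0.677×2313 = 1565.9 g/s.
water in G = 0.935×1565.9 = 1464.1 g/s.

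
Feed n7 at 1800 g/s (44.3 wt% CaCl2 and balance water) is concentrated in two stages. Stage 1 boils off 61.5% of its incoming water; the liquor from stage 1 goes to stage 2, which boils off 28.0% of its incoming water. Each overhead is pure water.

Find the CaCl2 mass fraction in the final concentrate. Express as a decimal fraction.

water in feed = 1800×0.557 = 1002.6 g/s.
After stage 1: water left = (1−0.615)×1002.6 = 386; stream total = 1183.4 g/s.
After stage 2: water left = (1−0.280)×386 = 277.92; final concentrate = 1075.3 g/s.
CaCl2 fraction = 797.4/1075.3 = 0.742.

0.742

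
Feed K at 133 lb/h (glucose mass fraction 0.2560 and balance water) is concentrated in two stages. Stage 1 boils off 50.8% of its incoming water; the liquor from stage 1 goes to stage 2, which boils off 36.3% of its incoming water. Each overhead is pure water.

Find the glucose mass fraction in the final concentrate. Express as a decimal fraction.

0.5233

water in feed = 133×0.744 = 98.952 lb/h.
After stage 1: water left = (1−0.508)×98.952 = 48.684; stream total = 82.732 lb/h.
After stage 2: water left = (1−0.363)×48.684 = 31.012; final concentrate = 65.06 lb/h.
glucose fraction = 34.048/65.06 = 0.5233.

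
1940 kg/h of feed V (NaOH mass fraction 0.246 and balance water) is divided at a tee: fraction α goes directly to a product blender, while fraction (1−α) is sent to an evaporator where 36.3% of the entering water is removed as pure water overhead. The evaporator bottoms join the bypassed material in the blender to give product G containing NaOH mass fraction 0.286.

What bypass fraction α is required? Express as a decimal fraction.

All 1940×0.246 = 477.24 kg/h of NaOH reaches G, so G = 477.24/0.286 = 1668.7 kg/h and vapour = 271.33 kg/h.
The evaporator receives (1−α)·1940 of feed at 0.754 water and removes 0.363 of that water:
0.363×0.754×(1−α)×1940 = 271.33
(1−α) = 271.33/530.98 = 0.5110;  α = 0.4890.

0.489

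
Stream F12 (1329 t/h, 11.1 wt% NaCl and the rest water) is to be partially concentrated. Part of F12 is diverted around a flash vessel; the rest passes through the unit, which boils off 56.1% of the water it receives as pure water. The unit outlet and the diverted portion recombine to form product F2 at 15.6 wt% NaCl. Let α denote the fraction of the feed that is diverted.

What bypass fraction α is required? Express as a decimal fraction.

0.422

All 1329×0.111 = 147.52 t/h of NaCl reaches F2, so F2 = 147.52/0.156 = 945.63 t/h and vapour = 383.37 t/h.
The evaporator receives (1−α)·1329 of feed at 0.889 water and removes 0.561 of that water:
0.561×0.889×(1−α)×1329 = 383.37
(1−α) = 383.37/662.81 = 0.5784;  α = 0.4216.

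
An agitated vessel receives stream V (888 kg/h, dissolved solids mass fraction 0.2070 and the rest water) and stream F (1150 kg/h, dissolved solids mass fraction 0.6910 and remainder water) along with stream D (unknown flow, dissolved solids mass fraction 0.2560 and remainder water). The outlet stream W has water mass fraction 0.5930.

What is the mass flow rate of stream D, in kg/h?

Let D be the unknown flow. Total out = 2038 + D.
water balance: 1059.5 + 0.744·D = 0.593·(2038 + D)
(0.744 − 0.593)·D = 0.593×2038 − 1059.5 = 149
D = 149 / 0.151 = 986.75 kg/h

986.8 kg/h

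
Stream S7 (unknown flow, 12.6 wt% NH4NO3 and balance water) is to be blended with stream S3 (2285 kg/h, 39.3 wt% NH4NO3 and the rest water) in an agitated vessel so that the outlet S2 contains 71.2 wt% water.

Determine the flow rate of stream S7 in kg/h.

Let S7 be the unknown flow. Total out = 2285 + S7.
water balance: 1387 + 0.874·S7 = 0.712·(2285 + S7)
(0.874 − 0.712)·S7 = 0.712×2285 − 1387 = 239.92
S7 = 239.92 / 0.162 = 1481 kg/h

1481 kg/h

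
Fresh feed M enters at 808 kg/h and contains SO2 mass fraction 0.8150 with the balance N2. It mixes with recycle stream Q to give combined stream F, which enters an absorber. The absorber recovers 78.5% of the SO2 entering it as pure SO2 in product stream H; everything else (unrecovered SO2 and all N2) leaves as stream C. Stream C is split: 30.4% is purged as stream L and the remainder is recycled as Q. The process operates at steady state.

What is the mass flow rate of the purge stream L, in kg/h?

N2 enters only via M and leaves only via the purge: 808×0.185 = 0.304×(N2 in C), and the absorber passes all N2, so N2 in F = N2 in C = 491.71 kg/h.
SO2 in F: m_A = 808×0.815 + (1−0.304)·(1−0.785)·m_A, so m_A = 658.52/0.8504 = 774.4 kg/h.
C = (1−0.785)×774.4 + 491.71 = 658.21 kg/h.
Purge L = 0.304×658.21 = 200.09 kg/h.

200.1 kg/h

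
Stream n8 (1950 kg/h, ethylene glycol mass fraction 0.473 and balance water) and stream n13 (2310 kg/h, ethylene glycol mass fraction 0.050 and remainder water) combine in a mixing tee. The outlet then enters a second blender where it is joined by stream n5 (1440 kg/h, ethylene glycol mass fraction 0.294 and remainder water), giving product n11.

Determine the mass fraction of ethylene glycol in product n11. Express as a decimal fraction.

Overall, product flow = 5700 kg/h.
ethylene glycol in = 1950×0.473 + 2310×0.050 + 1440×0.294 = 1461.2 kg/h.
ethylene glycol fraction in n11 = 0.256.

0.256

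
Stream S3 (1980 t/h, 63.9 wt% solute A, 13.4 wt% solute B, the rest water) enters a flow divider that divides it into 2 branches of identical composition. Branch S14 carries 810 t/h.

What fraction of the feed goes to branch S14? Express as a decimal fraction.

0.409

Fraction to S14 = 810/1980 = 0.4091.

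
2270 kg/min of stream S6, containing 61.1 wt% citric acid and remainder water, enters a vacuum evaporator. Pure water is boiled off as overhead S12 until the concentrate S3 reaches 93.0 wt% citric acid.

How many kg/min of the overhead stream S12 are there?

citric acid is conserved: 2270×0.611 = 1387 kg/min all reports to the concentrate.
Concentrate = 1387/(target fraction) = 1491.4 kg/min.
Overhead = 2270 − 1491.4 = 778.63 kg/min.

778.6 kg/min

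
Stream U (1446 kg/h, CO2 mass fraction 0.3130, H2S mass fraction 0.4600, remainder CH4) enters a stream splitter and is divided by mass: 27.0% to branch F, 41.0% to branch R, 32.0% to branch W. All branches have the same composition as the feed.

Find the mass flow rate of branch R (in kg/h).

592.9 kg/h

Branch R flow = 0.410×1446 = 592.86 kg/h.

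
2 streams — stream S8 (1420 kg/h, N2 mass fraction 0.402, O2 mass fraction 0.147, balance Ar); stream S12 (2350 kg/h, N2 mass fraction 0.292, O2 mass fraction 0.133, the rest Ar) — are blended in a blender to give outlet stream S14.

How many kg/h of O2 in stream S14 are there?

521.3 kg/h

O2 out = O2 in = 1420×0.147 + 2350×0.133 = 521.29 kg/h.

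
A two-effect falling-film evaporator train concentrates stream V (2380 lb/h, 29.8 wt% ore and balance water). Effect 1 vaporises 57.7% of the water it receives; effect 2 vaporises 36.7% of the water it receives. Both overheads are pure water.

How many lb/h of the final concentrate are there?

water in feed = 2380×0.702 = 1670.8 lb/h.
After stage 1: water left = (1−0.577)×1670.8 = 706.73; stream total = 1416 lb/h.
After stage 2: water left = (1−0.367)×706.73 = 447.36; final concentrate = 1156.6 lb/h.

1157 lb/h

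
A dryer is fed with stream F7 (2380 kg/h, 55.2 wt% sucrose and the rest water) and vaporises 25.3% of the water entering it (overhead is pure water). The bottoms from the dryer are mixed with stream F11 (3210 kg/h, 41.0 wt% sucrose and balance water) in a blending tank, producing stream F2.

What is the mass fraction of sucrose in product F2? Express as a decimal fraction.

0.4943

Vapour removed = 0.253×0.448×2380 = 269.76 kg/h; concentrate = 2110.2 kg/h.
sucrose reaching the mixer = 1313.8 (from concentrate) + 3210×0.410 = 2629.9 kg/h.
Product flow = 2110.2 + 3210 = 5320.2 kg/h; sucrose fraction = 0.4943.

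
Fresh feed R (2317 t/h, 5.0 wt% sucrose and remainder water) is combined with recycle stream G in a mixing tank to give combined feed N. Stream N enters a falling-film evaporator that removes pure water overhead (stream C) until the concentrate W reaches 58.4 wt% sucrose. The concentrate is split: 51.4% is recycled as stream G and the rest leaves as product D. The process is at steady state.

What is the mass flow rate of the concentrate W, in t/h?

Overall sucrose balance (none leaves overhead): sucrose in fresh feed = sucrose in product, i.e. 2317×0.050 = (1−0.514)·W·0.584.
W = 115.85/(0.584×0.486) = 408.18 t/h.

408.2 t/h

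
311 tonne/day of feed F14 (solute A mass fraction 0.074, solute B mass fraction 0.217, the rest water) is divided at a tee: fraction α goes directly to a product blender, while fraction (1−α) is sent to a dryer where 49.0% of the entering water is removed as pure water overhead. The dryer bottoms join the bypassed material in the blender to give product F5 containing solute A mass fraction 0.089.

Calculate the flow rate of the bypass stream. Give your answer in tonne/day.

160.1 tonne/day

All 311×0.074 = 23.014 tonne/day of solute A reaches F5, so F5 = 23.014/0.089 = 258.58 tonne/day and vapour = 52.416 tonne/day.
The evaporator receives (1−α)·311 of feed at 0.709 water and removes 0.490 of that water:
0.490×0.709×(1−α)×311 = 52.416
(1−α) = 52.416/108.04 = 0.4851;  α = 0.5149.
Bypass flow = 0.5149×311 = 160.12 tonne/day.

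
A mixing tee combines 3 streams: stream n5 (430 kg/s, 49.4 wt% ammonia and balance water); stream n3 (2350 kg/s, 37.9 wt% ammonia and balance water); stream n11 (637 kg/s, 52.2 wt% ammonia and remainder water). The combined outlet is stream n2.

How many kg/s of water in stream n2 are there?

1981 kg/s

water out = water in = 430×0.506 + 2350×0.621 + 637×0.478 = 1981.4 kg/s.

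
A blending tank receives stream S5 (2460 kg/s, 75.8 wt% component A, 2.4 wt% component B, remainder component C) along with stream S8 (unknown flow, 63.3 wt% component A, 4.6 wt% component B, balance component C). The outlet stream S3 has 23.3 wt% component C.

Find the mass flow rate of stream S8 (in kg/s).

419.3 kg/s

Let S8 be the unknown flow. Total out = 2460 + S8.
component C balance: 536.28 + 0.321·S8 = 0.233·(2460 + S8)
(0.321 − 0.233)·S8 = 0.233×2460 − 536.28 = 36.9
S8 = 36.9 / 0.088 = 419.32 kg/s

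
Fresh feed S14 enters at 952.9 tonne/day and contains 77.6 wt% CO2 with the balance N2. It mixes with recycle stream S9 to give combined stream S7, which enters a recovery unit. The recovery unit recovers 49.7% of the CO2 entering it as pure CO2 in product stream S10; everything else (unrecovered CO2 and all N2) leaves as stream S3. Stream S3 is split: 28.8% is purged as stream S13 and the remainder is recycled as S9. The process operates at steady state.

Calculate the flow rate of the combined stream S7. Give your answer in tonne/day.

1893 tonne/day

N2 enters only via S14 and leaves only via the purge: 952.9×0.224 = 0.288×(N2 in S3), and the recovery unit passes all N2, so N2 in S7 = N2 in S3 = 741.14 tonne/day.
CO2 in S7: m_A = 952.9×0.776 + (1−0.288)·(1−0.497)·m_A, so m_A = 739.45/0.6419 = 1152 tonne/day.
S7 = 1152 + 741.14 = 1893.2 tonne/day.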